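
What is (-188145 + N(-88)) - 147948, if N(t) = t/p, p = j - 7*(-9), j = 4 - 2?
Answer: -21846133/65 ≈ -3.3609e+5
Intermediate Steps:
j = 2
p = 65 (p = 2 - 7*(-9) = 2 + 63 = 65)
N(t) = t/65
(-188145 + N(-88)) - 147948 = (-188145 + (1/65)*(-88)) - 147948 = (-188145 - 88/65) - 147948 = -12229513/65 - 147948 = -21846133/65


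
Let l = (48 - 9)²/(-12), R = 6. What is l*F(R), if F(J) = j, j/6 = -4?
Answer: 3042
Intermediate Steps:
j = -24 (j = 6*(-4) = -24)
F(J) = -24
l = -507/4 (l = 39²*(-1/12) = 1521*(-1/12) = -507/4 ≈ -126.75)
l*F(R) = -507/4*(-24) = 3042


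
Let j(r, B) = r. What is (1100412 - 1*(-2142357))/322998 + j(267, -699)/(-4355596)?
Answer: 2354017574143/234474799468 ≈ 10.040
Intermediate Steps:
(1100412 - 1*(-2142357))/322998 + j(267, -699)/(-4355596) = (1100412 - 1*(-2142357))/322998 + 267/(-4355596) = (1100412 + 2142357)*(1/322998) + 267*(-1/4355596) = 3242769*(1/322998) - 267/4355596 = 1080923/107666 - 267/4355596 = 2354017574143/234474799468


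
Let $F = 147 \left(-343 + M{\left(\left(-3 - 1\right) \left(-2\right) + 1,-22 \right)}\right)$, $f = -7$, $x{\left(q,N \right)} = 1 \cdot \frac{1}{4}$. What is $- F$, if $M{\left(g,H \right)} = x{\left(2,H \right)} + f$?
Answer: $\frac{205653}{4} \approx 51413.0$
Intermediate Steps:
$x{\left(q,N \right)} = \frac{1}{4}$ ($x{\left(q,N \right)} = 1 \cdot \frac{1}{4} = \frac{1}{4}$)
$M{\left(g,H \right)} = - \frac{27}{4}$ ($M{\left(g,H \right)} = \frac{1}{4} - 7 = - \frac{27}{4}$)
$F = - \frac{205653}{4}$ ($F = 147 \left(-343 - \frac{27}{4}\right) = 147 \left(- \frac{1399}{4}\right) = - \frac{205653}{4} \approx -51413.0$)
$- F = \left(-1\right) \left(- \frac{205653}{4}\right) = \frac{205653}{4}$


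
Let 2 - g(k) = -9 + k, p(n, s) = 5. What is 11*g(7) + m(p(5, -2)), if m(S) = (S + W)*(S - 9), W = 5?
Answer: 4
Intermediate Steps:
g(k) = 11 - k (g(k) = 2 - (-9 + k) = 2 + (9 - k) = 11 - k)
m(S) = (-9 + S)*(5 + S) (m(S) = (S + 5)*(S - 9) = (5 + S)*(-9 + S) = (-9 + S)*(5 + S))
11*g(7) + m(p(5, -2)) = 11*(11 - 1*7) + (-45 + 5**2 - 4*5) = 11*(11 - 7) + (-45 + 25 - 20) = 11*4 - 40 = 44 - 40 = 4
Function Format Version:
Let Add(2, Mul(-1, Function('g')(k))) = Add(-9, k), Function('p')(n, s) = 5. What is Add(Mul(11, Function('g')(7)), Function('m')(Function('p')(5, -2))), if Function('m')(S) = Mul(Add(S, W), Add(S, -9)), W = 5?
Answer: 4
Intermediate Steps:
Function('g')(k) = Add(11, Mul(-1, k)) (Function('g')(k) = Add(2, Mul(-1, Add(-9, k))) = Add(2, Add(9, Mul(-1, k))) = Add(11, Mul(-1, k)))
Function('m')(S) = Mul(Add(-9, S), Add(5, S)) (Function('m')(S) = Mul(Add(S, 5), Add(S, -9)) = Mul(Add(5, S), Add(-9, S)) = Mul(Add(-9, S), Add(5, S)))
Add(Mul(11, Function('g')(7)), Function('m')(Function('p')(5, -2))) = Add(Mul(11, Add(11, Mul(-1, 7))), Add(-45, Pow(5, 2), Mul(-4, 5))) = Add(Mul(11, Add(11, -7)), Add(-45, 25, -20)) = Add(Mul(11, 4), -40) = Add(44, -40) = 4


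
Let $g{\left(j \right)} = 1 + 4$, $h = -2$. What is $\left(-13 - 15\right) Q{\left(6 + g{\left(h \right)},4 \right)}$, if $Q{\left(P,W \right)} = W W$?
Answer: $-448$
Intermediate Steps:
$g{\left(j \right)} = 5$
$Q{\left(P,W \right)} = W^{2}$
$\left(-13 - 15\right) Q{\left(6 + g{\left(h \right)},4 \right)} = \left(-13 - 15\right) 4^{2} = \left(-28\right) 16 = -448$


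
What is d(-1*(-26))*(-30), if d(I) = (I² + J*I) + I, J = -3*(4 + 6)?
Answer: 2340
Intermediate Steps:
J = -30 (J = -3*10 = -30)
d(I) = I² - 29*I (d(I) = (I² - 30*I) + I = I² - 29*I)
d(-1*(-26))*(-30) = ((-1*(-26))*(-29 - 1*(-26)))*(-30) = (26*(-29 + 26))*(-30) = (26*(-3))*(-30) = -78*(-30) = 2340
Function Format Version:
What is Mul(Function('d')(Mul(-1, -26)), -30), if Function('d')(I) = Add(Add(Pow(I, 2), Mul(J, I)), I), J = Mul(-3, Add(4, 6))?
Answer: 2340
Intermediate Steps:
J = -30 (J = Mul(-3, 10) = -30)
Function('d')(I) = Add(Pow(I, 2), Mul(-29, I)) (Function('d')(I) = Add(Add(Pow(I, 2), Mul(-30, I)), I) = Add(Pow(I, 2), Mul(-29, I)))
Mul(Function('d')(Mul(-1, -26)), -30) = Mul(Mul(Mul(-1, -26), Add(-29, Mul(-1, -26))), -30) = Mul(Mul(26, Add(-29, 26)), -30) = Mul(Mul(26, -3), -30) = Mul(-78, -30) = 2340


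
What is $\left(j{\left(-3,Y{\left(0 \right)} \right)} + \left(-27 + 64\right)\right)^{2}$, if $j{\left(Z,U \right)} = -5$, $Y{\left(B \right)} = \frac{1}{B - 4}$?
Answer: $1024$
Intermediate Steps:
$Y{\left(B \right)} = \frac{1}{-4 + B}$
$\left(j{\left(-3,Y{\left(0 \right)} \right)} + \left(-27 + 64\right)\right)^{2} = \left(-5 + \left(-27 + 64\right)\right)^{2} = \left(-5 + 37\right)^{2} = 32^{2} = 1024$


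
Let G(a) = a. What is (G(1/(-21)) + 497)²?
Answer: 108910096/441 ≈ 2.4696e+5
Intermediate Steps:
(G(1/(-21)) + 497)² = (1/(-21) + 497)² = (-1/21 + 497)² = (10436/21)² = 108910096/441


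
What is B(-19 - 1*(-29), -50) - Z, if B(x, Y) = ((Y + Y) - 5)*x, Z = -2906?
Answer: 1856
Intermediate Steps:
B(x, Y) = x*(-5 + 2*Y) (B(x, Y) = (2*Y - 5)*x = (-5 + 2*Y)*x = x*(-5 + 2*Y))
B(-19 - 1*(-29), -50) - Z = (-19 - 1*(-29))*(-5 + 2*(-50)) - 1*(-2906) = (-19 + 29)*(-5 - 100) + 2906 = 10*(-105) + 2906 = -1050 + 2906 = 1856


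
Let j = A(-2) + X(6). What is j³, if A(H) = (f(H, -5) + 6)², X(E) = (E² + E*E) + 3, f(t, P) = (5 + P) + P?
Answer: 438976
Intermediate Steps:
f(t, P) = 5 + 2*P
X(E) = 3 + 2*E² (X(E) = (E² + E²) + 3 = 2*E² + 3 = 3 + 2*E²)
A(H) = 1 (A(H) = ((5 + 2*(-5)) + 6)² = ((5 - 10) + 6)² = (-5 + 6)² = 1² = 1)
j = 76 (j = 1 + (3 + 2*6²) = 1 + (3 + 2*36) = 1 + (3 + 72) = 1 + 75 = 76)
j³ = 76³ = 438976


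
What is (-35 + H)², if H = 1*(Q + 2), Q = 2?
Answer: 961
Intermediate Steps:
H = 4 (H = 1*(2 + 2) = 1*4 = 4)
(-35 + H)² = (-35 + 4)² = (-31)² = 961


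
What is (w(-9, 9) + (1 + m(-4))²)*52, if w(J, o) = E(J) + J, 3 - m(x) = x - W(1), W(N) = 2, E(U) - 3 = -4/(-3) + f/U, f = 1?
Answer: 44564/9 ≈ 4951.6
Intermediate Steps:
E(U) = 13/3 + 1/U (E(U) = 3 + (-4/(-3) + 1/U) = 3 + (-4*(-⅓) + 1/U) = 3 + (4/3 + 1/U) = 13/3 + 1/U)
m(x) = 5 - x (m(x) = 3 - (x - 1*2) = 3 - (x - 2) = 3 - (-2 + x) = 3 + (2 - x) = 5 - x)
w(J, o) = 13/3 + J + 1/J (w(J, o) = (13/3 + 1/J) + J = 13/3 + J + 1/J)
(w(-9, 9) + (1 + m(-4))²)*52 = ((13/3 - 9 + 1/(-9)) + (1 + (5 - 1*(-4)))²)*52 = ((13/3 - 9 - ⅑) + (1 + (5 + 4))²)*52 = (-43/9 + (1 + 9)²)*52 = (-43/9 + 10²)*52 = (-43/9 + 100)*52 = (857/9)*52 = 44564/9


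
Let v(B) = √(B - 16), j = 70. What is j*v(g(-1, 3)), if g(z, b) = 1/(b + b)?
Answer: 35*I*√570/3 ≈ 278.54*I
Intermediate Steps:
g(z, b) = 1/(2*b)
v(B) = √(-16 + B)
j*v(g(-1, 3)) = 70*√(-16 + (½)/3) = 70*√(-16 + (½)*(⅓)) = 70*√(-16 + ⅙) = 70*√(-95/6) = 70*(I*√570/6) = 35*I*√570/3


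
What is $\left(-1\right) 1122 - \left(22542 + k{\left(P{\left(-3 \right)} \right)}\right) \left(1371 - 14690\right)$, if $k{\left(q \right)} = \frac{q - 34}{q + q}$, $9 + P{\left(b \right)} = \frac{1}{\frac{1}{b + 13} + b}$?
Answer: $\frac{162744532575}{542} \approx 3.0027 \cdot 10^{8}$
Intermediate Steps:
$P{\left(b \right)} = -9 + \frac{1}{b + \frac{1}{13 + b}}$ ($P{\left(b \right)} = -9 + \frac{1}{\frac{1}{b + 13} + b} = -9 + \frac{1}{\frac{1}{13 + b} + b} = -9 + \frac{1}{b + \frac{1}{13 + b}}$)
$k{\left(q \right)} = \frac{-34 + q}{2 q}$
$\left(-1\right) 1122 - \left(22542 + k{\left(P{\left(-3 \right)} \right)}\right) \left(1371 - 14690\right) = \left(-1\right) 1122 - \left(22542 + \frac{-34 + \frac{4 - -348 - 9 \left(-3\right)^{2}}{1 + \left(-3\right)^{2} + 13 \left(-3\right)}}{2 \frac{4 - -348 - 9 \left(-3\right)^{2}}{1 + \left(-3\right)^{2} + 13 \left(-3\right)}}\right) \left(1371 - 14690\right) = -1122 - \left(22542 + \frac{-34 + \frac{4 + 348 - 81}{1 + 9 - 39}}{2 \frac{4 + 348 - 81}{1 + 9 - 39}}\right) \left(-13319\right) = -1122 - \left(22542 + \frac{-34 + \frac{4 + 348 - 81}{-29}}{2 \frac{4 + 348 - 81}{-29}}\right) \left(-13319\right) = -1122 - \left(22542 + \frac{-34 - \frac{271}{29}}{2 \left(\left(- \frac{1}{29}\right) 271\right)}\right) \left(-13319\right) = -1122 - \left(22542 + \frac{-34 - \frac{271}{29}}{2 \left(- \frac{271}{29}\right)}\right) \left(-13319\right) = -1122 - \left(22542 + \frac{1}{2} \left(- \frac{29}{271}\right) \left(- \frac{1257}{29}\right)\right) \left(-13319\right) = -1122 - \left(22542 + \frac{1257}{542}\right) \left(-13319\right) = -1122 - \frac{12219021}{542} \left(-13319\right) = -1122 - - \frac{162745140699}{542} = -1122 + \frac{162745140699}{542} = \frac{162744532575}{542}$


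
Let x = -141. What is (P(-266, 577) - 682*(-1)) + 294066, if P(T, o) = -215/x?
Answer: 41559683/141 ≈ 2.9475e+5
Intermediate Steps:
P(T, o) = 215/141 (P(T, o) = -215/(-141) = -215*(-1/141) = 215/141)
(P(-266, 577) - 682*(-1)) + 294066 = (215/141 - 682*(-1)) + 294066 = (215/141 + 682) + 294066 = 96377/141 + 294066 = 41559683/141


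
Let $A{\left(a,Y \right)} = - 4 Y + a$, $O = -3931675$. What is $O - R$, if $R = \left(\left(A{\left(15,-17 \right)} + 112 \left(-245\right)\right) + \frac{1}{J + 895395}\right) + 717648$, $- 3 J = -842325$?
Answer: $- \frac{5436217750221}{1176170} \approx -4.622 \cdot 10^{6}$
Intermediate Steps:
$J = 280775$ ($J = \left(- \frac{1}{3}\right) \left(-842325\right) = 280775$)
$A{\left(a,Y \right)} = a - 4 Y$
$R = \frac{811899565471}{1176170}$ ($R = \left(\left(\left(15 - -68\right) + 112 \left(-245\right)\right) + \frac{1}{280775 + 895395}\right) + 717648 = \left(\left(\left(15 + 68\right) - 27440\right) + \frac{1}{1176170}\right) + 717648 = \left(\left(83 - 27440\right) + \frac{1}{1176170}\right) + 717648 = \left(-27357 + \frac{1}{1176170}\right) + 717648 = - \frac{32176482689}{1176170} + 717648 = \frac{811899565471}{1176170} \approx 6.9029 \cdot 10^{5}$)
$O - R = -3931675 - \frac{811899565471}{1176170} = - \frac{5436217750221}{1176170}$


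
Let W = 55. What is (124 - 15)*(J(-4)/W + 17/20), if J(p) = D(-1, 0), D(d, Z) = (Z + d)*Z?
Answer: 1853/20 ≈ 92.650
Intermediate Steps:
D(d, Z) = Z*(Z + d)
J(p) = 0 (J(p) = 0*(0 - 1) = 0*(-1) = 0)
(124 - 15)*(J(-4)/W + 17/20) = (124 - 15)*(0/55 + 17/20) = 109*(0*(1/55) + 17*(1/20)) = 109*(0 + 17/20) = 109*(17/20) = 1853/20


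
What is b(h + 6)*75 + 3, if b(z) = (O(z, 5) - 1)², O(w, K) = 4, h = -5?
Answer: 678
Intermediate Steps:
b(z) = 9 (b(z) = (4 - 1)² = 3² = 9)
b(h + 6)*75 + 3 = 9*75 + 3 = 675 + 3 = 678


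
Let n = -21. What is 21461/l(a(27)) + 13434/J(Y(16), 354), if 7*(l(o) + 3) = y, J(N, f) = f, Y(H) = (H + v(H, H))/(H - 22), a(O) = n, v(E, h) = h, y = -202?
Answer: -8364096/13157 ≈ -635.71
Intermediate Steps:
a(O) = -21
Y(H) = 2*H/(-22 + H) (Y(H) = (H + H)/(H - 22) = (2*H)/(-22 + H) = 2*H/(-22 + H))
l(o) = -223/7 (l(o) = -3 + (1/7)*(-202) = -3 - 202/7 = -223/7)
21461/l(a(27)) + 13434/J(Y(16), 354) = 21461/(-223/7) + 13434/354 = 21461*(-7/223) + 13434*(1/354) = -150227/223 + 2239/59 = -8364096/13157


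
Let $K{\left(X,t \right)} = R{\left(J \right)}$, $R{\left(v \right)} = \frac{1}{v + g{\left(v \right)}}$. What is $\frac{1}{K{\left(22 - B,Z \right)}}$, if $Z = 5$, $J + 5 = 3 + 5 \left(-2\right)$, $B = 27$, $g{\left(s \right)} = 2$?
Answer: $-10$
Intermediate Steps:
$J = -12$ ($J = -5 + \left(3 + 5 \left(-2\right)\right) = -5 + \left(3 - 10\right) = -5 - 7 = -12$)
$R{\left(v \right)} = \frac{1}{2 + v}$ ($R{\left(v \right)} = \frac{1}{v + 2} = \frac{1}{2 + v}$)
$K{\left(X,t \right)} = - \frac{1}{10}$ ($K{\left(X,t \right)} = \frac{1}{2 - 12} = \frac{1}{-10} = - \frac{1}{10}$)
$\frac{1}{K{\left(22 - B,Z \right)}} = \frac{1}{- \frac{1}{10}} = -10$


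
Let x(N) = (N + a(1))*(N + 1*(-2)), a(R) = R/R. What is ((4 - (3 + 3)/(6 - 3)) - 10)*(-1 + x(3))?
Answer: -24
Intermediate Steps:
a(R) = 1
x(N) = (1 + N)*(-2 + N) (x(N) = (N + 1)*(N + 1*(-2)) = (1 + N)*(N - 2) = (1 + N)*(-2 + N))
((4 - (3 + 3)/(6 - 3)) - 10)*(-1 + x(3)) = ((4 - (3 + 3)/(6 - 3)) - 10)*(-1 + (-2 + 3² - 1*3)) = ((4 - 6/3) - 10)*(-1 + (-2 + 9 - 3)) = ((4 - 6/3) - 10)*(-1 + 4) = ((4 - 1*2) - 10)*3 = ((4 - 2) - 10)*3 = (2 - 10)*3 = -8*3 = -24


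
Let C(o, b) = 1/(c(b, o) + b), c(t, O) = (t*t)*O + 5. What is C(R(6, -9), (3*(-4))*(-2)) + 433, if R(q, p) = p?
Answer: 2232114/5155 ≈ 433.00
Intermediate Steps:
c(t, O) = 5 + O*t² (c(t, O) = t²*O + 5 = O*t² + 5 = 5 + O*t²)
C(o, b) = 1/(5 + b + o*b²) (C(o, b) = 1/((5 + o*b²) + b) = 1/(5 + b + o*b²))
C(R(6, -9), (3*(-4))*(-2)) + 433 = 1/(5 + (3*(-4))*(-2) - 9*((3*(-4))*(-2))²) + 433 = 1/(5 - 12*(-2) - 9*(-12*(-2))²) + 433 = 1/(5 + 24 - 9*24²) + 433 = 1/(5 + 24 - 9*576) + 433 = 1/(5 + 24 - 5184) + 433 = 1/(-5155) + 433 = -1/5155 + 433 = 2232114/5155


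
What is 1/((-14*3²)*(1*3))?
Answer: -1/378 ≈ -0.0026455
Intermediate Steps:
1/((-14*3²)*(1*3)) = 1/(-14*9*3) = 1/(-126*3) = 1/(-378) = -1/378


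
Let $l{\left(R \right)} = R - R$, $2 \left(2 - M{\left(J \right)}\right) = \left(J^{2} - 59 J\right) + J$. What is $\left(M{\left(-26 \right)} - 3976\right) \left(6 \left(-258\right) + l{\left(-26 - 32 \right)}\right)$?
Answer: $7842168$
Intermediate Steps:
$M{\left(J \right)} = 2 + 29 J - \frac{J^{2}}{2}$ ($M{\left(J \right)} = 2 - \frac{\left(J^{2} - 59 J\right) + J}{2} = 2 - \frac{J^{2} - 58 J}{2} = 2 - \left(\frac{J^{2}}{2} - 29 J\right) = 2 + 29 J - \frac{J^{2}}{2}$)
$l{\left(R \right)} = 0$
$\left(M{\left(-26 \right)} - 3976\right) \left(6 \left(-258\right) + l{\left(-26 - 32 \right)}\right) = \left(\left(2 + 29 \left(-26\right) - \frac{\left(-26\right)^{2}}{2}\right) - 3976\right) \left(6 \left(-258\right) + 0\right) = \left(\left(2 - 754 - 338\right) - 3976\right) \left(-1548 + 0\right) = \left(\left(2 - 754 - 338\right) - 3976\right) \left(-1548\right) = \left(-1090 - 3976\right) \left(-1548\right) = \left(-5066\right) \left(-1548\right) = 7842168$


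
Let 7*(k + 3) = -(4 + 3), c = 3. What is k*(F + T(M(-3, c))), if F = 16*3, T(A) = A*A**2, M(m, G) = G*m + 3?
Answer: 672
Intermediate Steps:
M(m, G) = 3 + G*m
T(A) = A**3
k = -4 (k = -3 + (-(4 + 3))/7 = -3 + (-1*7)/7 = -3 + (1/7)*(-7) = -3 - 1 = -4)
F = 48
k*(F + T(M(-3, c))) = -4*(48 + (3 + 3*(-3))**3) = -4*(48 + (3 - 9)**3) = -4*(48 + (-6)**3) = -4*(48 - 216) = -4*(-168) = 672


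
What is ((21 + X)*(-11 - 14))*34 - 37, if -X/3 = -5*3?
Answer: -56137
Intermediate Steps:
X = 45 (X = -(-15)*3 = -3*(-15) = 45)
((21 + X)*(-11 - 14))*34 - 37 = ((21 + 45)*(-11 - 14))*34 - 37 = (66*(-25))*34 - 37 = -1650*34 - 37 = -56100 - 37 = -56137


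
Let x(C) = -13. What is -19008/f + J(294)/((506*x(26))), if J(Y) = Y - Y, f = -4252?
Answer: 4752/1063 ≈ 4.4704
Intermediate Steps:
J(Y) = 0
-19008/f + J(294)/((506*x(26))) = -19008/(-4252) + 0/((506*(-13))) = -19008*(-1/4252) + 0/(-6578) = 4752/1063 + 0*(-1/6578) = 4752/1063 + 0 = 4752/1063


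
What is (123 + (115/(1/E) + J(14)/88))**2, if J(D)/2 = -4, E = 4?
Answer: 41113744/121 ≈ 3.3978e+5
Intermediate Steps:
J(D) = -8 (J(D) = 2*(-4) = -8)
(123 + (115/(1/E) + J(14)/88))**2 = (123 + (115/(1/4) - 8/88))**2 = (123 + (115/(1/4) - 8*1/88))**2 = (123 + (115*4 - 1/11))**2 = (123 + (460 - 1/11))**2 = (123 + 5059/11)**2 = (6412/11)**2 = 41113744/121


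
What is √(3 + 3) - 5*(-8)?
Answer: 40 + √6 ≈ 42.449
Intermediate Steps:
√(3 + 3) - 5*(-8) = √6 + 40 = 40 + √6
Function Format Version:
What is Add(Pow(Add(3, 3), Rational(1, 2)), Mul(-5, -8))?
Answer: Add(40, Pow(6, Rational(1, 2))) ≈ 42.449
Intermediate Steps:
Add(Pow(Add(3, 3), Rational(1, 2)), Mul(-5, -8)) = Add(Pow(6, Rational(1, 2)), 40) = Add(40, Pow(6, Rational(1, 2)))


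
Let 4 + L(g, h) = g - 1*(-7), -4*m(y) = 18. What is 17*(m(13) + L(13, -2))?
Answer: 391/2 ≈ 195.50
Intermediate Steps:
m(y) = -9/2 (m(y) = -¼*18 = -9/2)
L(g, h) = 3 + g (L(g, h) = -4 + (g - 1*(-7)) = -4 + (g + 7) = -4 + (7 + g) = 3 + g)
17*(m(13) + L(13, -2)) = 17*(-9/2 + (3 + 13)) = 17*(-9/2 + 16) = 17*(23/2) = 391/2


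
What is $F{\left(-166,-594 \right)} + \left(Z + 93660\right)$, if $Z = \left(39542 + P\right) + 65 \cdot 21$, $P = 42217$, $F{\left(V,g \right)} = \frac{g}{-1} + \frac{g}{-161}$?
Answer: $\frac{28558452}{161} \approx 1.7738 \cdot 10^{5}$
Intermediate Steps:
$F{\left(V,g \right)} = - \frac{162 g}{161}$ ($F{\left(V,g \right)} = g \left(-1\right) + g \left(- \frac{1}{161}\right) = - g - \frac{g}{161} = - \frac{162 g}{161}$)
$Z = 83124$ ($Z = \left(39542 + 42217\right) + 65 \cdot 21 = 81759 + 1365 = 83124$)
$F{\left(-166,-594 \right)} + \left(Z + 93660\right) = \left(- \frac{162}{161}\right) \left(-594\right) + \left(83124 + 93660\right) = \frac{96228}{161} + 176784 = \frac{28558452}{161}$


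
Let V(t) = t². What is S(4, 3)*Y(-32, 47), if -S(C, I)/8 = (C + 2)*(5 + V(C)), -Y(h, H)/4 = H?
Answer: 189504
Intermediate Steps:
Y(h, H) = -4*H
S(C, I) = -8*(2 + C)*(5 + C²) (S(C, I) = -8*(C + 2)*(5 + C²) = -8*(2 + C)*(5 + C²))
S(4, 3)*Y(-32, 47) = (-80 - 40*4 - 16*4² - 8*4³)*(-4*47) = (-80 - 160 - 16*16 - 8*64)*(-188) = (-80 - 160 - 256 - 512)*(-188) = -1008*(-188) = 189504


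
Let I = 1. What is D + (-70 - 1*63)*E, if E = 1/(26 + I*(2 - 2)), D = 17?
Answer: 309/26 ≈ 11.885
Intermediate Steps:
E = 1/26 (E = 1/(26 + 1*(2 - 2)) = 1/(26 + 1*0) = 1/(26 + 0) = 1/26 ≈ 0.038462)
D + (-70 - 1*63)*E = 17 + (-70 - 1*63)*(1/26) = 17 + (-70 - 63)*(1/26) = 17 - 133*1/26 = 17 - 133/26 = 309/26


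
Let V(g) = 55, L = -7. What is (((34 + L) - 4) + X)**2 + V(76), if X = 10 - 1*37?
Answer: 71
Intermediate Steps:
X = -27 (X = 10 - 37 = -27)
(((34 + L) - 4) + X)**2 + V(76) = (((34 - 7) - 4) - 27)**2 + 55 = ((27 - 4) - 27)**2 + 55 = (23 - 27)**2 + 55 = (-4)**2 + 55 = 16 + 55 = 71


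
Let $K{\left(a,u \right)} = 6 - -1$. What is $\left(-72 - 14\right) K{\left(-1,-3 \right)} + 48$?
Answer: $-554$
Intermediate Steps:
$K{\left(a,u \right)} = 7$ ($K{\left(a,u \right)} = 6 + 1 = 7$)
$\left(-72 - 14\right) K{\left(-1,-3 \right)} + 48 = \left(-72 - 14\right) 7 + 48 = \left(-86\right) 7 + 48 = -602 + 48 = -554$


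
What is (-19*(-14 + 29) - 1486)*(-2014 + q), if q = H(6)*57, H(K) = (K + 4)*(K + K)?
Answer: -8546846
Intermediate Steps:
H(K) = 2*K*(4 + K) (H(K) = (4 + K)*(2*K) = 2*K*(4 + K))
q = 6840 (q = (2*6*(4 + 6))*57 = (2*6*10)*57 = 120*57 = 6840)
(-19*(-14 + 29) - 1486)*(-2014 + q) = (-19*(-14 + 29) - 1486)*(-2014 + 6840) = (-19*15 - 1486)*4826 = (-285 - 1486)*4826 = -1771*4826 = -8546846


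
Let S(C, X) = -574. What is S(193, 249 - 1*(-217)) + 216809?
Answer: 216235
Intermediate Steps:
S(193, 249 - 1*(-217)) + 216809 = -574 + 216809 = 216235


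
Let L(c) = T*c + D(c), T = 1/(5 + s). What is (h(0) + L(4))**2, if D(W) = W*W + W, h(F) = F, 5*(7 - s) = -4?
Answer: 105625/256 ≈ 412.60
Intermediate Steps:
s = 39/5 (s = 7 - 1/5*(-4) = 7 + 4/5 = 39/5 ≈ 7.8000)
D(W) = W + W**2 (D(W) = W**2 + W = W + W**2)
T = 5/64 (T = 1/(5 + 39/5) = 1/(64/5) = 5/64 ≈ 0.078125)
L(c) = 5*c/64 + c*(1 + c)
(h(0) + L(4))**2 = (0 + (1/64)*4*(69 + 64*4))**2 = (0 + (1/64)*4*(69 + 256))**2 = (0 + (1/64)*4*325)**2 = (0 + 325/16)**2 = (325/16)**2 = 105625/256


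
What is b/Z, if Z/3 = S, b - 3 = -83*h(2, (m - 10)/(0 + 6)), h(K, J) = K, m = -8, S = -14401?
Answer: 163/43203 ≈ 0.0037729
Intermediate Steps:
b = -163 (b = 3 - 83*2 = 3 - 166 = -163)
Z = -43203 (Z = 3*(-14401) = -43203)
b/Z = -163/(-43203) = -163*(-1/43203) = 163/43203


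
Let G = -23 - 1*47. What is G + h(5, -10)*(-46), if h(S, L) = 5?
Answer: -300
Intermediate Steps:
G = -70 (G = -23 - 47 = -70)
G + h(5, -10)*(-46) = -70 + 5*(-46) = -70 - 230 = -300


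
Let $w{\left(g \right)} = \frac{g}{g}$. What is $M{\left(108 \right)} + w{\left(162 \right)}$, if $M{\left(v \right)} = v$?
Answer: $109$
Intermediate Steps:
$w{\left(g \right)} = 1$
$M{\left(108 \right)} + w{\left(162 \right)} = 108 + 1 = 109$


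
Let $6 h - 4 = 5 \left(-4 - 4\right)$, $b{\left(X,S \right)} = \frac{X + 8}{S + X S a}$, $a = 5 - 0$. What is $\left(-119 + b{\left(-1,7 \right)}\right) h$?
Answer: $\frac{1431}{2} \approx 715.5$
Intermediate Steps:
$a = 5$ ($a = 5 + 0 = 5$)
$b{\left(X,S \right)} = \frac{8 + X}{S + 5 S X}$ ($b{\left(X,S \right)} = \frac{X + 8}{S + X S 5} = \frac{8 + X}{S + S X 5} = \frac{8 + X}{S + 5 S X}$)
$h = -6$ ($h = \frac{2}{3} + \frac{5 \left(-4 - 4\right)}{6} = \frac{2}{3} + \frac{5 \left(-8\right)}{6} = \frac{2}{3} + \frac{1}{6} \left(-40\right) = \frac{2}{3} - \frac{20}{3} = -6$)
$\left(-119 + b{\left(-1,7 \right)}\right) h = \left(-119 + \frac{8 - 1}{7 \left(1 + 5 \left(-1\right)\right)}\right) \left(-6\right) = \left(-119 + \frac{1}{7} \frac{1}{1 - 5} \cdot 7\right) \left(-6\right) = \left(-119 + \frac{1}{7} \frac{1}{-4} \cdot 7\right) \left(-6\right) = \left(-119 + \frac{1}{7} \left(- \frac{1}{4}\right) 7\right) \left(-6\right) = \left(-119 - \frac{1}{4}\right) \left(-6\right) = \left(- \frac{477}{4}\right) \left(-6\right) = \frac{1431}{2}$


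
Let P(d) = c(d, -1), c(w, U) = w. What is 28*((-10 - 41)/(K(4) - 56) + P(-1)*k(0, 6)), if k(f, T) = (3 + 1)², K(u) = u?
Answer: -5467/13 ≈ -420.54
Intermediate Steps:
P(d) = d
k(f, T) = 16 (k(f, T) = 4² = 16)
28*((-10 - 41)/(K(4) - 56) + P(-1)*k(0, 6)) = 28*((-10 - 41)/(4 - 56) - 1*16) = 28*(-51/(-52) - 16) = 28*(-51*(-1/52) - 16) = 28*(51/52 - 16) = 28*(-781/52) = -5467/13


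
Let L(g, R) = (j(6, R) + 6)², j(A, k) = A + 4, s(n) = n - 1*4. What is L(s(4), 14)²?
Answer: 65536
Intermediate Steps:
s(n) = -4 + n (s(n) = n - 4 = -4 + n)
j(A, k) = 4 + A
L(g, R) = 256 (L(g, R) = ((4 + 6) + 6)² = (10 + 6)² = 16² = 256)
L(s(4), 14)² = 256² = 65536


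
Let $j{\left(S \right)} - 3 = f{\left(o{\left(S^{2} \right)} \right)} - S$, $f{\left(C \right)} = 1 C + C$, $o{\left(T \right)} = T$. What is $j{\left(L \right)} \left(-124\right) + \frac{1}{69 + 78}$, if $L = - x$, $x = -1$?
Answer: $- \frac{72911}{147} \approx -495.99$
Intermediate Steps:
$f{\left(C \right)} = 2 C$ ($f{\left(C \right)} = C + C = 2 C$)
$L = 1$ ($L = \left(-1\right) \left(-1\right) = 1$)
$j{\left(S \right)} = 3 - S + 2 S^{2}$ ($j{\left(S \right)} = 3 + \left(2 S^{2} - S\right) = 3 + \left(- S + 2 S^{2}\right) = 3 - S + 2 S^{2}$)
$j{\left(L \right)} \left(-124\right) + \frac{1}{69 + 78} = \left(3 - 1 + 2 \cdot 1^{2}\right) \left(-124\right) + \frac{1}{69 + 78} = \left(3 - 1 + 2 \cdot 1\right) \left(-124\right) + \frac{1}{147} = \left(3 - 1 + 2\right) \left(-124\right) + \frac{1}{147} = 4 \left(-124\right) + \frac{1}{147} = -496 + \frac{1}{147} = - \frac{72911}{147}$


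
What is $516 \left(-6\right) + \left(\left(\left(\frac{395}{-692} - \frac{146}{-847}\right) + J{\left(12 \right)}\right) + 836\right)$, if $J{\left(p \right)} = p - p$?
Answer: $- \frac{1324873773}{586124} \approx -2260.4$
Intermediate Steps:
$J{\left(p \right)} = 0$
$516 \left(-6\right) + \left(\left(\left(\frac{395}{-692} - \frac{146}{-847}\right) + J{\left(12 \right)}\right) + 836\right) = 516 \left(-6\right) + \left(\left(\left(\frac{395}{-692} - \frac{146}{-847}\right) + 0\right) + 836\right) = -3096 + \left(\left(\left(395 \left(- \frac{1}{692}\right) - - \frac{146}{847}\right) + 0\right) + 836\right) = -3096 + \left(\left(\left(- \frac{395}{692} + \frac{146}{847}\right) + 0\right) + 836\right) = -3096 + \left(\left(- \frac{233533}{586124} + 0\right) + 836\right) = -3096 + \left(- \frac{233533}{586124} + 836\right) = -3096 + \frac{489766131}{586124} = - \frac{1324873773}{586124}$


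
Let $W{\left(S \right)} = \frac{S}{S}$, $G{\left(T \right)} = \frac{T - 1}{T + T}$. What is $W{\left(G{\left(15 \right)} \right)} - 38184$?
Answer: $-38183$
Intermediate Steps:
$G{\left(T \right)} = \frac{-1 + T}{2 T}$
$W{\left(S \right)} = 1$
$W{\left(G{\left(15 \right)} \right)} - 38184 = 1 - 38184 = -38183$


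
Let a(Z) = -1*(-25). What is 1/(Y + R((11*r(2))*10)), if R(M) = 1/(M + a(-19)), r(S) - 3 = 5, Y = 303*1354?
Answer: 905/371287111 ≈ 2.4375e-6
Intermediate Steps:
Y = 410262
r(S) = 8 (r(S) = 3 + 5 = 8)
a(Z) = 25
R(M) = 1/(25 + M) (R(M) = 1/(M + 25) = 1/(25 + M))
1/(Y + R((11*r(2))*10)) = 1/(410262 + 1/(25 + (11*8)*10)) = 1/(410262 + 1/(25 + 88*10)) = 1/(410262 + 1/(25 + 880)) = 1/(410262 + 1/905) = 1/(371287111/905) = 905/371287111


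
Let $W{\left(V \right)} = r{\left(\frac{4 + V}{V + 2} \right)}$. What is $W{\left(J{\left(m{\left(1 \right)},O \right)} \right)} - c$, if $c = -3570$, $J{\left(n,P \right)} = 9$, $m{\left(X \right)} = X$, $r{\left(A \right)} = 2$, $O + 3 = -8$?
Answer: $3572$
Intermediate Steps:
$O = -11$ ($O = -3 - 8 = -11$)
$W{\left(V \right)} = 2$
$W{\left(J{\left(m{\left(1 \right)},O \right)} \right)} - c = 2 - -3570 = 2 + 3570 = 3572$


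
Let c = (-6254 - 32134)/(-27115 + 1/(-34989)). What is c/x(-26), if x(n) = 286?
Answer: 335789433/67833961624 ≈ 0.0049502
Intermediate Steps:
c = 335789433/237181684 (c = -38388/(-27115 - 1/34989) = -38388/(-948726736/34989) = -38388*(-34989/948726736) = 335789433/237181684 ≈ 1.4157)
c/x(-26) = (335789433/237181684)/286 = (335789433/237181684)*(1/286) = 335789433/67833961624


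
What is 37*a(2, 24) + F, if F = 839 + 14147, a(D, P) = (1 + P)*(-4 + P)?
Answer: 33486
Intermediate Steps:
F = 14986
37*a(2, 24) + F = 37*(-4 + 24**2 - 3*24) + 14986 = 37*(-4 + 576 - 72) + 14986 = 37*500 + 14986 = 18500 + 14986 = 33486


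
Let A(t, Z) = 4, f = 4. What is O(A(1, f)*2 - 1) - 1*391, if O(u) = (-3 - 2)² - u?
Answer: -373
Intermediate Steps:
O(u) = 25 - u (O(u) = (-5)² - u = 25 - u)
O(A(1, f)*2 - 1) - 1*391 = (25 - (4*2 - 1)) - 1*391 = (25 - (8 - 1)) - 391 = (25 - 1*7) - 391 = (25 - 7) - 391 = 18 - 391 = -373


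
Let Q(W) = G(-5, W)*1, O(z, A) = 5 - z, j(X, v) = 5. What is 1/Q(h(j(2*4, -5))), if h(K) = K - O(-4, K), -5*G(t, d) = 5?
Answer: -1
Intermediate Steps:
G(t, d) = -1 (G(t, d) = -⅕*5 = -1)
h(K) = -9 + K (h(K) = K - (5 - 1*(-4)) = K - (5 + 4) = K - 1*9 = K - 9 = -9 + K)
Q(W) = -1 (Q(W) = -1*1 = -1)
1/Q(h(j(2*4, -5))) = 1/(-1) = -1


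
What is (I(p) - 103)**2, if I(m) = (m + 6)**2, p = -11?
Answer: 6084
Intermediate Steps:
I(m) = (6 + m)**2
(I(p) - 103)**2 = ((6 - 11)**2 - 103)**2 = ((-5)**2 - 103)**2 = (25 - 103)**2 = (-78)**2 = 6084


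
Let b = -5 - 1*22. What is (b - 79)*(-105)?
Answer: 11130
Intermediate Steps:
b = -27 (b = -5 - 22 = -27)
(b - 79)*(-105) = (-27 - 79)*(-105) = -106*(-105) = 11130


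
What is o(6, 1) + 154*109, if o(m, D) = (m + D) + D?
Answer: 16794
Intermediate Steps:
o(m, D) = m + 2*D (o(m, D) = (D + m) + D = m + 2*D)
o(6, 1) + 154*109 = (6 + 2*1) + 154*109 = (6 + 2) + 16786 = 8 + 16786 = 16794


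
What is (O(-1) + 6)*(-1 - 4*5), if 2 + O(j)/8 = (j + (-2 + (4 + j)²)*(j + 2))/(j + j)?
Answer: 714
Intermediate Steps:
O(j) = -16 + 4*(j + (-2 + (4 + j)²)*(2 + j))/j (O(j) = -16 + 8*((j + (-2 + (4 + j)²)*(j + 2))/(j + j)) = -16 + 8*((j + (-2 + (4 + j)²)*(2 + j))/((2*j))) = -16 + 8*((j + (-2 + (4 + j)²)*(2 + j))*(1/(2*j))) = -16 + 8*((j + (-2 + (4 + j)²)*(2 + j))/(2*j)) = -16 + 4*(j + (-2 + (4 + j)²)*(2 + j))/j)
(O(-1) + 6)*(-1 - 4*5) = ((108 + 4*(-1)² + 40*(-1) + 112/(-1)) + 6)*(-1 - 4*5) = ((108 + 4*1 - 40 + 112*(-1)) + 6)*(-1 - 20) = ((108 + 4 - 40 - 112) + 6)*(-21) = (-40 + 6)*(-21) = -34*(-21) = 714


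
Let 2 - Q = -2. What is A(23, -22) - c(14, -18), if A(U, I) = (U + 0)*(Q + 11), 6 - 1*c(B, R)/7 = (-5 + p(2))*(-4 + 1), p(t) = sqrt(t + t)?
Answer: 366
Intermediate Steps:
p(t) = sqrt(2)*sqrt(t) (p(t) = sqrt(2*t) = sqrt(2)*sqrt(t))
Q = 4 (Q = 2 - 1*(-2) = 2 + 2 = 4)
c(B, R) = -21 (c(B, R) = 42 - 7*(-5 + sqrt(2)*sqrt(2))*(-4 + 1) = 42 - 7*(-5 + 2)*(-3) = 42 - (-21)*(-3) = 42 - 7*9 = 42 - 63 = -21)
A(U, I) = 15*U (A(U, I) = (U + 0)*(4 + 11) = U*15 = 15*U)
A(23, -22) - c(14, -18) = 15*23 - 1*(-21) = 345 + 21 = 366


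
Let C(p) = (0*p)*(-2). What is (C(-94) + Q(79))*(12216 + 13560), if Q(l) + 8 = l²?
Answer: 160661808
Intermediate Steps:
C(p) = 0 (C(p) = 0*(-2) = 0)
Q(l) = -8 + l²
(C(-94) + Q(79))*(12216 + 13560) = (0 + (-8 + 79²))*(12216 + 13560) = (0 + (-8 + 6241))*25776 = (0 + 6233)*25776 = 6233*25776 = 160661808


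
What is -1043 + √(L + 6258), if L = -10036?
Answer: -1043 + I*√3778 ≈ -1043.0 + 61.465*I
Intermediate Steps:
-1043 + √(L + 6258) = -1043 + √(-10036 + 6258) = -1043 + √(-3778) = -1043 + I*√3778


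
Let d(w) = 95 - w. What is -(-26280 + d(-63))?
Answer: 26122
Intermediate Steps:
-(-26280 + d(-63)) = -(-26280 + (95 - 1*(-63))) = -(-26280 + (95 + 63)) = -(-26280 + 158) = -1*(-26122) = 26122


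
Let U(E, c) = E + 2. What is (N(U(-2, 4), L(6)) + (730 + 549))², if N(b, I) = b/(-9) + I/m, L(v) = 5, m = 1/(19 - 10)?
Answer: 1752976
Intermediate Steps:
m = ⅑ (m = 1/9 = ⅑ ≈ 0.11111)
U(E, c) = 2 + E
N(b, I) = 9*I - b/9 (N(b, I) = b/(-9) + I/(⅑) = b*(-⅑) + I*9 = -b/9 + 9*I = 9*I - b/9)
(N(U(-2, 4), L(6)) + (730 + 549))² = ((9*5 - (2 - 2)/9) + (730 + 549))² = ((45 - ⅑*0) + 1279)² = ((45 + 0) + 1279)² = (45 + 1279)² = 1324² = 1752976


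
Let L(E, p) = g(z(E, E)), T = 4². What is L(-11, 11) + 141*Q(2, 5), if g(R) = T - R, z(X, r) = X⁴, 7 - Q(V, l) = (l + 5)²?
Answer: -27738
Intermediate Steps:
Q(V, l) = 7 - (5 + l)² (Q(V, l) = 7 - (l + 5)² = 7 - (5 + l)²)
T = 16
g(R) = 16 - R
L(E, p) = 16 - E⁴
L(-11, 11) + 141*Q(2, 5) = (16 - 1*(-11)⁴) + 141*(7 - (5 + 5)²) = (16 - 1*14641) + 141*(7 - 1*10²) = (16 - 14641) + 141*(7 - 1*100) = -14625 + 141*(7 - 100) = -14625 + 141*(-93) = -14625 - 13113 = -27738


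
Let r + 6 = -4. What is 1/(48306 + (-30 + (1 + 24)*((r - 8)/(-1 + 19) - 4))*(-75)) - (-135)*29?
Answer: 234629866/59931 ≈ 3915.0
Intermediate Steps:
r = -10 (r = -6 - 4 = -10)
1/(48306 + (-30 + (1 + 24)*((r - 8)/(-1 + 19) - 4))*(-75)) - (-135)*29 = 1/(48306 + (-30 + (1 + 24)*((-10 - 8)/(-1 + 19) - 4))*(-75)) - (-135)*29 = 1/(48306 + (-30 + 25*(-18/18 - 4))*(-75)) - 1*(-3915) = 1/(48306 + (-30 + 25*(-18*1/18 - 4))*(-75)) + 3915 = 1/(48306 + (-30 + 25*(-1 - 4))*(-75)) + 3915 = 1/(48306 + (-30 + 25*(-5))*(-75)) + 3915 = 1/(48306 + (-30 - 125)*(-75)) + 3915 = 1/(48306 - 155*(-75)) + 3915 = 1/(48306 + 11625) + 3915 = 1/59931 + 3915 = 234629866/59931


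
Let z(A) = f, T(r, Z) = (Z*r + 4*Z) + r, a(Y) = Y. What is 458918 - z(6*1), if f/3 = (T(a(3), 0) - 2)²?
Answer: 458915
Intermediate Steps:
T(r, Z) = r + 4*Z + Z*r (T(r, Z) = (4*Z + Z*r) + r = r + 4*Z + Z*r)
f = 3 (f = 3*((3 + 4*0 + 0*3) - 2)² = 3*((3 + 0 + 0) - 2)² = 3*(3 - 2)² = 3*1² = 3*1 = 3)
z(A) = 3
458918 - z(6*1) = 458918 - 1*3 = 458918 - 3 = 458915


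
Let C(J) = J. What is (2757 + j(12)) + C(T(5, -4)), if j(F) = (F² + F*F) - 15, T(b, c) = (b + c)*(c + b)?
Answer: 3031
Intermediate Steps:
T(b, c) = (b + c)² (T(b, c) = (b + c)*(b + c) = (b + c)²)
j(F) = -15 + 2*F² (j(F) = (F² + F²) - 15 = 2*F² - 15 = -15 + 2*F²)
(2757 + j(12)) + C(T(5, -4)) = (2757 + (-15 + 2*12²)) + (5 - 4)² = (2757 + (-15 + 2*144)) + 1² = (2757 + (-15 + 288)) + 1 = (2757 + 273) + 1 = 3030 + 1 = 3031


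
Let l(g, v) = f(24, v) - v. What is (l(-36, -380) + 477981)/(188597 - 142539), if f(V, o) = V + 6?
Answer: 478391/46058 ≈ 10.387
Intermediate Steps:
f(V, o) = 6 + V
l(g, v) = 30 - v (l(g, v) = (6 + 24) - v = 30 - v)
(l(-36, -380) + 477981)/(188597 - 142539) = ((30 - 1*(-380)) + 477981)/(188597 - 142539) = ((30 + 380) + 477981)/46058 = (410 + 477981)*(1/46058) = 478391*(1/46058) = 478391/46058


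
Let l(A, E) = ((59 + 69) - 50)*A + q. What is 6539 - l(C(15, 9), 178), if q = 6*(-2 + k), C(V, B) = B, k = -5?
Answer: 5879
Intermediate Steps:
q = -42 (q = 6*(-2 - 5) = 6*(-7) = -42)
l(A, E) = -42 + 78*A (l(A, E) = ((59 + 69) - 50)*A - 42 = (128 - 50)*A - 42 = 78*A - 42 = -42 + 78*A)
6539 - l(C(15, 9), 178) = 6539 - (-42 + 78*9) = 6539 - (-42 + 702) = 6539 - 1*660 = 6539 - 660 = 5879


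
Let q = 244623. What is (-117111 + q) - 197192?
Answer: -69680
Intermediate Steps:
(-117111 + q) - 197192 = (-117111 + 244623) - 197192 = 127512 - 197192 = -69680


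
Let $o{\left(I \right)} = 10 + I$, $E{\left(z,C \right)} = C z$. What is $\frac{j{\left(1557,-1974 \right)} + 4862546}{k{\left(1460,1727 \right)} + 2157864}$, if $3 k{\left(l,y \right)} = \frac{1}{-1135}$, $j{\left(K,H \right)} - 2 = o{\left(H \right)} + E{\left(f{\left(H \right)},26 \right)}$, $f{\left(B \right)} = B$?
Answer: $\frac{16375530300}{7347526919} \approx 2.2287$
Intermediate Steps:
$j{\left(K,H \right)} = 12 + 27 H$ ($j{\left(K,H \right)} = 2 + \left(\left(10 + H\right) + 26 H\right) = 2 + \left(10 + 27 H\right) = 12 + 27 H$)
$k{\left(l,y \right)} = - \frac{1}{3405}$ ($k{\left(l,y \right)} = \frac{1}{3 \left(-1135\right)} = \frac{1}{3} \left(- \frac{1}{1135}\right) = - \frac{1}{3405}$)
$\frac{j{\left(1557,-1974 \right)} + 4862546}{k{\left(1460,1727 \right)} + 2157864} = \frac{\left(12 + 27 \left(-1974\right)\right) + 4862546}{- \frac{1}{3405} + 2157864} = \frac{\left(12 - 53298\right) + 4862546}{\frac{7347526919}{3405}} = \left(-53286 + 4862546\right) \frac{3405}{7347526919} = 4809260 \cdot \frac{3405}{7347526919} = \frac{16375530300}{7347526919}$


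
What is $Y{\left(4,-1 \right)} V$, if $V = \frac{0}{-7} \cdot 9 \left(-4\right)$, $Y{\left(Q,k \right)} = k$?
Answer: $0$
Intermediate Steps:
$V = 0$ ($V = 0 \left(- \frac{1}{7}\right) 9 \left(-4\right) = 0 \cdot 9 \left(-4\right) = 0 \left(-4\right) = 0$)
$Y{\left(4,-1 \right)} V = \left(-1\right) 0 = 0$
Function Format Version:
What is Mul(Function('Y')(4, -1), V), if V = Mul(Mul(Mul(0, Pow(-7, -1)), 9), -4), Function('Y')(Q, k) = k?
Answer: 0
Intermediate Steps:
V = 0 (V = Mul(Mul(Mul(0, Rational(-1, 7)), 9), -4) = Mul(Mul(0, 9), -4) = Mul(0, -4) = 0)
Mul(Function('Y')(4, -1), V) = Mul(-1, 0) = 0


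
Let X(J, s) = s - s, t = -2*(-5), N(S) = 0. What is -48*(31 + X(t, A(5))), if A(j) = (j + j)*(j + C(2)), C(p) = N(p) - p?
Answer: -1488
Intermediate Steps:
t = 10
C(p) = -p (C(p) = 0 - p = -p)
A(j) = 2*j*(-2 + j) (A(j) = (j + j)*(j - 1*2) = (2*j)*(j - 2) = (2*j)*(-2 + j) = 2*j*(-2 + j))
X(J, s) = 0
-48*(31 + X(t, A(5))) = -48*(31 + 0) = -48*31 = -1488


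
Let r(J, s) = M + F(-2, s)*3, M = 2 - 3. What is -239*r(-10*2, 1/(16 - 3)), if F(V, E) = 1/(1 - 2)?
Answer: 956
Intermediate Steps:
F(V, E) = -1 (F(V, E) = 1/(-1) = -1)
M = -1
r(J, s) = -4 (r(J, s) = -1 - 1*3 = -1 - 3 = -4)
-239*r(-10*2, 1/(16 - 3)) = -239*(-4) = 956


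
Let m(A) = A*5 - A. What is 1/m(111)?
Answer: 1/444 ≈ 0.0022523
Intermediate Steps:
m(A) = 4*A (m(A) = 5*A - A = 4*A)
1/m(111) = 1/(4*111) = 1/444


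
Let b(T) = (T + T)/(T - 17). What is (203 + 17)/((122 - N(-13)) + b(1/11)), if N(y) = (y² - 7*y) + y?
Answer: -10230/5813 ≈ -1.7598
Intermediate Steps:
b(T) = 2*T/(-17 + T) (b(T) = (2*T)/(-17 + T) = 2*T/(-17 + T))
N(y) = y² - 6*y
(203 + 17)/((122 - N(-13)) + b(1/11)) = (203 + 17)/((122 - (-13)*(-6 - 13)) + 2/(11*(-17 + 1/11))) = 220/((122 - (-13)*(-19)) + 2*(1/11)/(-17 + 1/11)) = 220/((122 - 1*247) + 2*(1/11)/(-186/11)) = 220/((122 - 247) + 2*(1/11)*(-11/186)) = 220/(-125 - 1/93) = 220/(-11626/93) = 220*(-93/11626) = -10230/5813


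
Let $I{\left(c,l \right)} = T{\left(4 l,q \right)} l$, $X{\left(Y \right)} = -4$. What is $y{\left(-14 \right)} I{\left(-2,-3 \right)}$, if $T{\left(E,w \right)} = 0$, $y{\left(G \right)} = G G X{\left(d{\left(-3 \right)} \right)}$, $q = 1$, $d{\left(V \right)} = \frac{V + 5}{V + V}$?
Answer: $0$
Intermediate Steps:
$d{\left(V \right)} = \frac{5 + V}{2 V}$
$y{\left(G \right)} = - 4 G^{2}$ ($y{\left(G \right)} = G G \left(-4\right) = G^{2} \left(-4\right) = - 4 G^{2}$)
$I{\left(c,l \right)} = 0$ ($I{\left(c,l \right)} = 0 l = 0$)
$y{\left(-14 \right)} I{\left(-2,-3 \right)} = - 4 \left(-14\right)^{2} \cdot 0 = \left(-4\right) 196 \cdot 0 = \left(-784\right) 0 = 0$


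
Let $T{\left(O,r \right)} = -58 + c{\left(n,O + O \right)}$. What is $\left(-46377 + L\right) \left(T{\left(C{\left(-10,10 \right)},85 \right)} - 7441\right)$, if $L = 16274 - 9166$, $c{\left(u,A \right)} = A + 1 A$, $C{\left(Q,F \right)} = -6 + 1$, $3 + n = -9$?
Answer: $295263611$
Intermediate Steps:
$n = -12$ ($n = -3 - 9 = -12$)
$C{\left(Q,F \right)} = -5$
$c{\left(u,A \right)} = 2 A$ ($c{\left(u,A \right)} = A + A = 2 A$)
$L = 7108$
$T{\left(O,r \right)} = -58 + 4 O$ ($T{\left(O,r \right)} = -58 + 2 \left(O + O\right) = -58 + 2 \cdot 2 O = -58 + 4 O$)
$\left(-46377 + L\right) \left(T{\left(C{\left(-10,10 \right)},85 \right)} - 7441\right) = \left(-46377 + 7108\right) \left(\left(-58 + 4 \left(-5\right)\right) - 7441\right) = - 39269 \left(\left(-58 - 20\right) - 7441\right) = - 39269 \left(-78 - 7441\right) = \left(-39269\right) \left(-7519\right) = 295263611$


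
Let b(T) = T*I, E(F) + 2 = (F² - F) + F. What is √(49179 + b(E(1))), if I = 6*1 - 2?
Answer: 5*√1967 ≈ 221.75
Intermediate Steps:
I = 4 (I = 6 - 2 = 4)
E(F) = -2 + F² (E(F) = -2 + ((F² - F) + F) = -2 + F²)
b(T) = 4*T (b(T) = T*4 = 4*T)
√(49179 + b(E(1))) = √(49179 + 4*(-2 + 1²)) = √(49179 + 4*(-2 + 1)) = √(49179 + 4*(-1)) = √(49179 - 4) = √49175 = 5*√1967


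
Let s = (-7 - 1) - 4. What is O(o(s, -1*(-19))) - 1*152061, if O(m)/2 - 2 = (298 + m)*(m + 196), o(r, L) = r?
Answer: -46809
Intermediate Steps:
s = -12 (s = -8 - 4 = -12)
O(m) = 4 + 2*(196 + m)*(298 + m) (O(m) = 4 + 2*((298 + m)*(m + 196)) = 4 + 2*((298 + m)*(196 + m)) = 4 + 2*((196 + m)*(298 + m)) = 4 + 2*(196 + m)*(298 + m))
O(o(s, -1*(-19))) - 1*152061 = (116820 + 2*(-12)**2 + 988*(-12)) - 1*152061 = (116820 + 2*144 - 11856) - 152061 = (116820 + 288 - 11856) - 152061 = 105252 - 152061 = -46809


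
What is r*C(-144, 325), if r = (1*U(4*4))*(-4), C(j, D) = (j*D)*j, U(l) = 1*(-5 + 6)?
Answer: -26956800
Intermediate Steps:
U(l) = 1 (U(l) = 1*1 = 1)
C(j, D) = D*j**2 (C(j, D) = (D*j)*j = D*j**2)
r = -4 (r = (1*1)*(-4) = 1*(-4) = -4)
r*C(-144, 325) = -1300*(-144)**2 = -1300*20736 = -4*6739200 = -26956800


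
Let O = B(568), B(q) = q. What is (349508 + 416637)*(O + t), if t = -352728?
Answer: -269805623200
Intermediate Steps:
O = 568
(349508 + 416637)*(O + t) = (349508 + 416637)*(568 - 352728) = 766145*(-352160) = -269805623200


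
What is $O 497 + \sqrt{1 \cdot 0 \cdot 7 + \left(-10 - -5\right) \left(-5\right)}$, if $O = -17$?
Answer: $-8444$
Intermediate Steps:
$O 497 + \sqrt{1 \cdot 0 \cdot 7 + \left(-10 - -5\right) \left(-5\right)} = \left(-17\right) 497 + \sqrt{1 \cdot 0 \cdot 7 + \left(-10 - -5\right) \left(-5\right)} = -8449 + \sqrt{0 \cdot 7 + \left(-10 + 5\right) \left(-5\right)} = -8449 + \sqrt{0 - -25} = -8449 + \sqrt{0 + 25} = -8449 + \sqrt{25} = -8449 + 5 = -8444$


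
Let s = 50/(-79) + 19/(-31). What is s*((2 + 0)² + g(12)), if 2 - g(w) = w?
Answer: 18306/2449 ≈ 7.4749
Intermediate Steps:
g(w) = 2 - w
s = -3051/2449 (s = 50*(-1/79) + 19*(-1/31) = -50/79 - 19/31 = -3051/2449 ≈ -1.2458)
s*((2 + 0)² + g(12)) = -3051*((2 + 0)² + (2 - 1*12))/2449 = -3051*(2² + (2 - 12))/2449 = -3051*(4 - 10)/2449 = -3051/2449*(-6) = 18306/2449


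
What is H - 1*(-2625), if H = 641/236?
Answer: 620141/236 ≈ 2627.7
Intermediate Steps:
H = 641/236 (H = 641*(1/236) = 641/236 ≈ 2.7161)
H - 1*(-2625) = 641/236 - 1*(-2625) = 641/236 + 2625 = 620141/236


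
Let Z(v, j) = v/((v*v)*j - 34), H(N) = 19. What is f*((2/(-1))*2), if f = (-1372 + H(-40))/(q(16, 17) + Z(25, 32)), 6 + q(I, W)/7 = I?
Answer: 108055992/1397645 ≈ 77.313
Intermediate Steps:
q(I, W) = -42 + 7*I
Z(v, j) = v/(-34 + j*v²) (Z(v, j) = v/(v²*j - 34) = v/(j*v² - 34) = v/(-34 + j*v²))
f = -27013998/1397645 (f = (-1372 + 19)/((-42 + 7*16) + 25/(-34 + 32*25²)) = -1353/((-42 + 112) + 25/(-34 + 32*625)) = -1353/(70 + 25/(-34 + 20000)) = -1353/(70 + 25/19966) = -1353/1397645/19966 = -1353*19966/1397645 = -27013998/1397645 ≈ -19.328)
f*((2/(-1))*2) = -27013998*2/(-1)*2/1397645 = -27013998*2*(-1)*2/1397645 = -(-54027996)*2/1397645 = -27013998/1397645*(-4) = 108055992/1397645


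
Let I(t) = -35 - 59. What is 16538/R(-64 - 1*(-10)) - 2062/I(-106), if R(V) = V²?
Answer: 1891841/68526 ≈ 27.608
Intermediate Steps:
I(t) = -94
16538/R(-64 - 1*(-10)) - 2062/I(-106) = 16538/((-64 - 1*(-10))²) - 2062/(-94) = 16538/((-64 + 10)²) - 2062*(-1/94) = 16538/((-54)²) + 1031/47 = 16538/2916 + 1031/47 = 16538*(1/2916) + 1031/47 = 8269/1458 + 1031/47 = 1891841/68526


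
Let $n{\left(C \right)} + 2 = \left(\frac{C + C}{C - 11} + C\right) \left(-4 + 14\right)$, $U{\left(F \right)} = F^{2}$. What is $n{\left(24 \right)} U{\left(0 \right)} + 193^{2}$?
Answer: $37249$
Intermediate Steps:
$n{\left(C \right)} = -2 + 10 C + \frac{20 C}{-11 + C}$ ($n{\left(C \right)} = -2 + \left(\frac{C + C}{C - 11} + C\right) \left(-4 + 14\right) = -2 + \left(\frac{2 C}{-11 + C} + C\right) 10 = -2 + \left(C + \frac{2 C}{-11 + C}\right) 10 = -2 + \left(10 C + \frac{20 C}{-11 + C}\right) = -2 + 10 C + \frac{20 C}{-11 + C}$)
$n{\left(24 \right)} U{\left(0 \right)} + 193^{2} = \frac{2 \left(11 - 1104 + 5 \cdot 24^{2}\right)}{-11 + 24} \cdot 0^{2} + 193^{2} = \frac{2 \left(11 - 1104 + 5 \cdot 576\right)}{13} \cdot 0 + 37249 = 2 \cdot \frac{1}{13} \left(11 - 1104 + 2880\right) 0 + 37249 = 2 \cdot \frac{1}{13} \cdot 1787 \cdot 0 + 37249 = \frac{3574}{13} \cdot 0 + 37249 = 0 + 37249 = 37249$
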